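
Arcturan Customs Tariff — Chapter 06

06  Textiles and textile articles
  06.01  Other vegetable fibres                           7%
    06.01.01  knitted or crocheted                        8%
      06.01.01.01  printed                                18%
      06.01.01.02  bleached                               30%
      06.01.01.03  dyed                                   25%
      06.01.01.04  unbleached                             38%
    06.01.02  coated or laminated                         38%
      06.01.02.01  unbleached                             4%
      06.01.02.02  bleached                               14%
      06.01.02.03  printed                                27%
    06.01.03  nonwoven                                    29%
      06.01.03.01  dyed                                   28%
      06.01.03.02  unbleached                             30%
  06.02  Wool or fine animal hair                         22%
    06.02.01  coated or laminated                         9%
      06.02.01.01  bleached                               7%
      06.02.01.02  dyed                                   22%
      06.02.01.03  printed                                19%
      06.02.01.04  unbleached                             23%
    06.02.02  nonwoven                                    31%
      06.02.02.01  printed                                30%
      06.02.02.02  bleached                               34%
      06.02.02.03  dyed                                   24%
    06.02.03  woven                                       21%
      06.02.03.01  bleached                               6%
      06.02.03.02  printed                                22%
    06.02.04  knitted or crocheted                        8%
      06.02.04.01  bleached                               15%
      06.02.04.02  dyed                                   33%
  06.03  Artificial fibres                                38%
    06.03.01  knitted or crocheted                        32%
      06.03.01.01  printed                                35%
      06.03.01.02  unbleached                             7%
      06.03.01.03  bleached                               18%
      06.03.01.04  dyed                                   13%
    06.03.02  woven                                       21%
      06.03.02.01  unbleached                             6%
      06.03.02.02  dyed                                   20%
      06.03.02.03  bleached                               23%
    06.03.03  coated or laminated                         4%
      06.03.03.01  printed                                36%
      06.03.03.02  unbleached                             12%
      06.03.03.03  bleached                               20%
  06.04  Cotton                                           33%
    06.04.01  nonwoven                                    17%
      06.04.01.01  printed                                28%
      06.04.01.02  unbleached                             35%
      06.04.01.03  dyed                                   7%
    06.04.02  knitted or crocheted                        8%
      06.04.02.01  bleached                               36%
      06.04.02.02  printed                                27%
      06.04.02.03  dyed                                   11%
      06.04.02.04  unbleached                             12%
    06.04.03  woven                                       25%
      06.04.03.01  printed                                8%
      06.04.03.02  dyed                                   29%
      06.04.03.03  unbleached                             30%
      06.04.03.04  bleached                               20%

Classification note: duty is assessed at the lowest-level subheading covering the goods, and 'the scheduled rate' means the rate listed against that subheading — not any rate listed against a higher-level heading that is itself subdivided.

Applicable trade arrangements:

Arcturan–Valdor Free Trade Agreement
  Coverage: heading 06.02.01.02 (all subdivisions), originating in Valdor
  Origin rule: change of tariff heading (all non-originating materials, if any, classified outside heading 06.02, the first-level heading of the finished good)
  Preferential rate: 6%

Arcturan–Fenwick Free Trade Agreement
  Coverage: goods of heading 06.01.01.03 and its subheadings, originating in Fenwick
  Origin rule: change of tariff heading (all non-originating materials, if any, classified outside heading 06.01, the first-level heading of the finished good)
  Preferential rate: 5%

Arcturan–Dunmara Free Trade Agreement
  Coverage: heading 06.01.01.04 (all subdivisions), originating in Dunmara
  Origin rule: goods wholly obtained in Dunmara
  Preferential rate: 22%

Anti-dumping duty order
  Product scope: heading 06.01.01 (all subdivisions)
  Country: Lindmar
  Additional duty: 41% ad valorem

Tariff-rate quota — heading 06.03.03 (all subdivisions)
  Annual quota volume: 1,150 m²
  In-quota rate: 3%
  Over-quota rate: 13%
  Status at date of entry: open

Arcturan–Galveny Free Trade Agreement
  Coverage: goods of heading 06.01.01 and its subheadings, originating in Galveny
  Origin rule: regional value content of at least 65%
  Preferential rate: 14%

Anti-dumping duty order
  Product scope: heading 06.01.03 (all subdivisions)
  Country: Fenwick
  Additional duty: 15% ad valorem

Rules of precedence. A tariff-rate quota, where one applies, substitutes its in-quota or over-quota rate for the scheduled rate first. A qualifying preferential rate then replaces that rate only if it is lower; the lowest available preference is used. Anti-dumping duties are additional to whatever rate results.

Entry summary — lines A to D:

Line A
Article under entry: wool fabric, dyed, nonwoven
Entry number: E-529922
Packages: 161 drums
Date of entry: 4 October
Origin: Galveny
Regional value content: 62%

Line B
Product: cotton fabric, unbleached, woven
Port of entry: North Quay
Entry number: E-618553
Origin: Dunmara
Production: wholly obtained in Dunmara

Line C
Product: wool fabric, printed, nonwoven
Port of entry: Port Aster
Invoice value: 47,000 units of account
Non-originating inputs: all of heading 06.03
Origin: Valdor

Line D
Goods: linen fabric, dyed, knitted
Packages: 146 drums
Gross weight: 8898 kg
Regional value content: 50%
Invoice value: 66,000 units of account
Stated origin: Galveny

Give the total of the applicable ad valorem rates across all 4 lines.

109%

Line A: wool → 06.02; nonwoven → 06.02.02; dyed → 06.02.02.03. Scheduled 24%. Galveny agreement on 06.01.01: 06.02.02.03 not covered. → 24%.
Line B: cotton → 06.04; woven → 06.04.03; unbleached → 06.04.03.03. Scheduled 30%. Dunmara agreement on 06.01.01.04: 06.04.03.03 not covered. → 30%.
Line C: wool → 06.02; nonwoven → 06.02.02; printed → 06.02.02.01. Scheduled 30%. Valdor agreement on 06.02.01.02: 06.02.02.01 not covered. → 30%.
Line D: linen → 06.01; knitted → 06.01.01; dyed → 06.01.01.03. Scheduled 25%. Galveny agreement on 06.01.01: RVC < 65%. → 25%.
Sum: 24% + 30% + 30% + 25% = 109%.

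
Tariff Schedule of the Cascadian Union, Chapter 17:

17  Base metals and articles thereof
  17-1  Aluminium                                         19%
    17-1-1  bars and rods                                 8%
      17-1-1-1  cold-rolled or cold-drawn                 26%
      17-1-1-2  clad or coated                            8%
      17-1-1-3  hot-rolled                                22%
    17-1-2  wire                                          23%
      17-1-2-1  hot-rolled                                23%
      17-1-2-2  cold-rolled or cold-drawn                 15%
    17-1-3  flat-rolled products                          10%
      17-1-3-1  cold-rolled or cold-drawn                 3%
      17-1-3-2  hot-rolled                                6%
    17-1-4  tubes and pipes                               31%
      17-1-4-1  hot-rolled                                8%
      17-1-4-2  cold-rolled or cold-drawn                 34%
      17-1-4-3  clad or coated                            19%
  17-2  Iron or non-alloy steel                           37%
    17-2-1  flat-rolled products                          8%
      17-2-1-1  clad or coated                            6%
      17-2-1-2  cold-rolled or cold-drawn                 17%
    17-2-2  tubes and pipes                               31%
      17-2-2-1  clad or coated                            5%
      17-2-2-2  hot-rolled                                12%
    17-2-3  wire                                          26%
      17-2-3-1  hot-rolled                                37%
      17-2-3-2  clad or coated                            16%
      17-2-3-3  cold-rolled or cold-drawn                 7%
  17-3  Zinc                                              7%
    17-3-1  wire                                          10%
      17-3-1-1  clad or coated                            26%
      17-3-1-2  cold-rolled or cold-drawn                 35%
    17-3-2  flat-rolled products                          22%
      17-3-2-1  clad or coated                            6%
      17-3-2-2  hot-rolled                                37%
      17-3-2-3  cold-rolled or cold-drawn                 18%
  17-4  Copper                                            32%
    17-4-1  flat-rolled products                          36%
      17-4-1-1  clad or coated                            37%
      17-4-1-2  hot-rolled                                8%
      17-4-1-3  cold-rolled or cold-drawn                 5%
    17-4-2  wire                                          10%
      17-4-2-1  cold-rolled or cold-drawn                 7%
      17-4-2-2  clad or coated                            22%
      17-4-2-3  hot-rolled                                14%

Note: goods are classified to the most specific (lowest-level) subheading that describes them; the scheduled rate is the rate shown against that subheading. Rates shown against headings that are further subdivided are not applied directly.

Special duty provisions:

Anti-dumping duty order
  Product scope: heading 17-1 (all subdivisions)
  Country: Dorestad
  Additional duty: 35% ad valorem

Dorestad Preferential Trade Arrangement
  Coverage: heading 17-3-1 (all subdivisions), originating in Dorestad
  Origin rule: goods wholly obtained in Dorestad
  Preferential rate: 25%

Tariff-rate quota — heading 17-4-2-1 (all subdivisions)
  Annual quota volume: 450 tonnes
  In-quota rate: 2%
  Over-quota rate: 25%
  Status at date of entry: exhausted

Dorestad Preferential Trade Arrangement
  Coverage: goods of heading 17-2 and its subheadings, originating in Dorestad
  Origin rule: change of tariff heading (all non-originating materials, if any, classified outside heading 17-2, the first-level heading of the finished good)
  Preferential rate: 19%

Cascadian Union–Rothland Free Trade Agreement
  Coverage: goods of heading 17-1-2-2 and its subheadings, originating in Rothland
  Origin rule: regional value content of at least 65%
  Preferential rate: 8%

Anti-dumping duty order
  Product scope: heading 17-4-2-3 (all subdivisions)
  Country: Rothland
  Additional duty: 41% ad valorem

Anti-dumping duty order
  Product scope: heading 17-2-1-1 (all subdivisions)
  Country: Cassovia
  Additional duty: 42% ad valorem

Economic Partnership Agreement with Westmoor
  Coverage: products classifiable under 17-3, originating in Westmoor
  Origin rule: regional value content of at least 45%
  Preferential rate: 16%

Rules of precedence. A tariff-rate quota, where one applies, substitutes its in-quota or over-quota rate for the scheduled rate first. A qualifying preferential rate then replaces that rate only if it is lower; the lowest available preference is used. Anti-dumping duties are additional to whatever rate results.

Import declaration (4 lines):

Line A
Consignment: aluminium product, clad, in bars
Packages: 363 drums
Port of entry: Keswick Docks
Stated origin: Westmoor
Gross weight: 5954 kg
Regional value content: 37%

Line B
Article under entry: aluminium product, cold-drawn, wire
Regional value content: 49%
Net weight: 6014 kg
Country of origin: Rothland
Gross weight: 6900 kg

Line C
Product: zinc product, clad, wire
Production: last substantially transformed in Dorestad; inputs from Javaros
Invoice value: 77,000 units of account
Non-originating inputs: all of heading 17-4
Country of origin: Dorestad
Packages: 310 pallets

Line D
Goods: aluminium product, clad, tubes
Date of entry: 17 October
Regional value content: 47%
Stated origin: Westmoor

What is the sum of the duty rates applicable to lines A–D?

68%

Line A: aluminium → 17-1; in bars → 17-1-1; clad → 17-1-1-2. Scheduled 8%. Westmoor agreement on 17-3: 17-1-1-2 not covered. → 8%.
Line B: aluminium → 17-1; wire → 17-1-2; cold-drawn → 17-1-2-2. Scheduled 15%. Rothland agreement on 17-1-2-2: RVC < 65%. → 15%.
Line C: zinc → 17-3; wire → 17-3-1; clad → 17-3-1-1. Scheduled 26%. Dorestad agreement on 17-3-1: not wholly obtained; Dorestad agreement on 17-2: 17-3-1-1 not covered. → 26%.
Line D: aluminium → 17-1; tubes → 17-1-4; clad → 17-1-4-3. Scheduled 19%. Westmoor agreement on 17-3: 17-1-4-3 not covered. → 19%.
Sum: 8% + 15% + 26% + 19% = 68%.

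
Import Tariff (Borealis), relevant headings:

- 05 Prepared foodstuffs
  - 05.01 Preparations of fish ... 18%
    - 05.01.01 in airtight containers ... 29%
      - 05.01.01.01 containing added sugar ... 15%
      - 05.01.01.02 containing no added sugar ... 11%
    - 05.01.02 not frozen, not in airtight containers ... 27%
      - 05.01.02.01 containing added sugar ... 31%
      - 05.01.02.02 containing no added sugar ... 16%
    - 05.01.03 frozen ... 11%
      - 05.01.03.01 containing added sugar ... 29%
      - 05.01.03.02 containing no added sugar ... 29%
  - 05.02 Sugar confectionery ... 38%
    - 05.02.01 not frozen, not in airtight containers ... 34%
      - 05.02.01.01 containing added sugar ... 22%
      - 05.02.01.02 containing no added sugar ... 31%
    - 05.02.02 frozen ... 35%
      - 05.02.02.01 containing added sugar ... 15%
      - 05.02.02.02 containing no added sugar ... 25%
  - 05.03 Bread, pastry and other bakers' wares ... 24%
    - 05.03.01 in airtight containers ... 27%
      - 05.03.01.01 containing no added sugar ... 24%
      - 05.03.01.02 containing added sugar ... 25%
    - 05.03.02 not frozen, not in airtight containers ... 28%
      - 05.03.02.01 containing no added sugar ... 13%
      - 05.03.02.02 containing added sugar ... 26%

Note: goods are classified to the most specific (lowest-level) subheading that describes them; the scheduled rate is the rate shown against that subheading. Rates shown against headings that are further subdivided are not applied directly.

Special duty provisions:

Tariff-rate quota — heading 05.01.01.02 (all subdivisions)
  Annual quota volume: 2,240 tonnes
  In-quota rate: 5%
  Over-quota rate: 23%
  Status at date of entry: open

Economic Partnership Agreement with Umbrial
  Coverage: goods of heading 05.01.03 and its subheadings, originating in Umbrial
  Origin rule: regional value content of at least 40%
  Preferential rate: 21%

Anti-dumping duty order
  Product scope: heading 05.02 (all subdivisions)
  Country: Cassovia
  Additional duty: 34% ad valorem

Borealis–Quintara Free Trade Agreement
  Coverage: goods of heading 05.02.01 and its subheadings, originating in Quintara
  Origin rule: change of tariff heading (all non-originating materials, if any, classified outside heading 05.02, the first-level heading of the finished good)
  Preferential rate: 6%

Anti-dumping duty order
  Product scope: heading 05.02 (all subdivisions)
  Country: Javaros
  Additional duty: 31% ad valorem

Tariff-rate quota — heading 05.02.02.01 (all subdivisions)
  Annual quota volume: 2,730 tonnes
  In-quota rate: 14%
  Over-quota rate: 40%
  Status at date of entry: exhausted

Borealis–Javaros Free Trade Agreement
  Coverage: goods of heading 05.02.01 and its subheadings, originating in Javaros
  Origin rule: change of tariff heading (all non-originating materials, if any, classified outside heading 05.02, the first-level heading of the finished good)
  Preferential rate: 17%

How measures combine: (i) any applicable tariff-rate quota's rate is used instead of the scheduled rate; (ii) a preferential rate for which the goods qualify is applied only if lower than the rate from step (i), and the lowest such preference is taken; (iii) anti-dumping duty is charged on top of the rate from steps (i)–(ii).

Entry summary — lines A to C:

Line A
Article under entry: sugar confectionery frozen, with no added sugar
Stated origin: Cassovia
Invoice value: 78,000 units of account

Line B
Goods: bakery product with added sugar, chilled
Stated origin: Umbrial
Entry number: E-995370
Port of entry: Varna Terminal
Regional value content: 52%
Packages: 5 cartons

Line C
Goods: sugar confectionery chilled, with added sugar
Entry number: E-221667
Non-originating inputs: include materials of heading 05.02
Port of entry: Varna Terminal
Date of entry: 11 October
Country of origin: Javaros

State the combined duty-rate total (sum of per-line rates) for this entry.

Line A: sugar confectionery → 05.02; frozen → 05.02.02; with no added sugar → 05.02.02.02. Scheduled 25%. anti-dumping (Cassovia, 05.02): +34%; total 25% + 34% = 59%. → 59%.
Line B: bakery product → 05.03; chilled → 05.03.02; with added sugar → 05.03.02.02. Scheduled 26%. Umbrial agreement on 05.01.03: 05.03.02.02 not covered. → 26%.
Line C: sugar confectionery → 05.02; chilled → 05.02.01; with added sugar → 05.02.01.01. Scheduled 22%. Javaros agreement on 05.02.01: CTH not met; anti-dumping (Javaros, 05.02): +31%; total 22% + 31% = 53%. → 53%.
Sum: 59% + 26% + 53% = 138%.

138%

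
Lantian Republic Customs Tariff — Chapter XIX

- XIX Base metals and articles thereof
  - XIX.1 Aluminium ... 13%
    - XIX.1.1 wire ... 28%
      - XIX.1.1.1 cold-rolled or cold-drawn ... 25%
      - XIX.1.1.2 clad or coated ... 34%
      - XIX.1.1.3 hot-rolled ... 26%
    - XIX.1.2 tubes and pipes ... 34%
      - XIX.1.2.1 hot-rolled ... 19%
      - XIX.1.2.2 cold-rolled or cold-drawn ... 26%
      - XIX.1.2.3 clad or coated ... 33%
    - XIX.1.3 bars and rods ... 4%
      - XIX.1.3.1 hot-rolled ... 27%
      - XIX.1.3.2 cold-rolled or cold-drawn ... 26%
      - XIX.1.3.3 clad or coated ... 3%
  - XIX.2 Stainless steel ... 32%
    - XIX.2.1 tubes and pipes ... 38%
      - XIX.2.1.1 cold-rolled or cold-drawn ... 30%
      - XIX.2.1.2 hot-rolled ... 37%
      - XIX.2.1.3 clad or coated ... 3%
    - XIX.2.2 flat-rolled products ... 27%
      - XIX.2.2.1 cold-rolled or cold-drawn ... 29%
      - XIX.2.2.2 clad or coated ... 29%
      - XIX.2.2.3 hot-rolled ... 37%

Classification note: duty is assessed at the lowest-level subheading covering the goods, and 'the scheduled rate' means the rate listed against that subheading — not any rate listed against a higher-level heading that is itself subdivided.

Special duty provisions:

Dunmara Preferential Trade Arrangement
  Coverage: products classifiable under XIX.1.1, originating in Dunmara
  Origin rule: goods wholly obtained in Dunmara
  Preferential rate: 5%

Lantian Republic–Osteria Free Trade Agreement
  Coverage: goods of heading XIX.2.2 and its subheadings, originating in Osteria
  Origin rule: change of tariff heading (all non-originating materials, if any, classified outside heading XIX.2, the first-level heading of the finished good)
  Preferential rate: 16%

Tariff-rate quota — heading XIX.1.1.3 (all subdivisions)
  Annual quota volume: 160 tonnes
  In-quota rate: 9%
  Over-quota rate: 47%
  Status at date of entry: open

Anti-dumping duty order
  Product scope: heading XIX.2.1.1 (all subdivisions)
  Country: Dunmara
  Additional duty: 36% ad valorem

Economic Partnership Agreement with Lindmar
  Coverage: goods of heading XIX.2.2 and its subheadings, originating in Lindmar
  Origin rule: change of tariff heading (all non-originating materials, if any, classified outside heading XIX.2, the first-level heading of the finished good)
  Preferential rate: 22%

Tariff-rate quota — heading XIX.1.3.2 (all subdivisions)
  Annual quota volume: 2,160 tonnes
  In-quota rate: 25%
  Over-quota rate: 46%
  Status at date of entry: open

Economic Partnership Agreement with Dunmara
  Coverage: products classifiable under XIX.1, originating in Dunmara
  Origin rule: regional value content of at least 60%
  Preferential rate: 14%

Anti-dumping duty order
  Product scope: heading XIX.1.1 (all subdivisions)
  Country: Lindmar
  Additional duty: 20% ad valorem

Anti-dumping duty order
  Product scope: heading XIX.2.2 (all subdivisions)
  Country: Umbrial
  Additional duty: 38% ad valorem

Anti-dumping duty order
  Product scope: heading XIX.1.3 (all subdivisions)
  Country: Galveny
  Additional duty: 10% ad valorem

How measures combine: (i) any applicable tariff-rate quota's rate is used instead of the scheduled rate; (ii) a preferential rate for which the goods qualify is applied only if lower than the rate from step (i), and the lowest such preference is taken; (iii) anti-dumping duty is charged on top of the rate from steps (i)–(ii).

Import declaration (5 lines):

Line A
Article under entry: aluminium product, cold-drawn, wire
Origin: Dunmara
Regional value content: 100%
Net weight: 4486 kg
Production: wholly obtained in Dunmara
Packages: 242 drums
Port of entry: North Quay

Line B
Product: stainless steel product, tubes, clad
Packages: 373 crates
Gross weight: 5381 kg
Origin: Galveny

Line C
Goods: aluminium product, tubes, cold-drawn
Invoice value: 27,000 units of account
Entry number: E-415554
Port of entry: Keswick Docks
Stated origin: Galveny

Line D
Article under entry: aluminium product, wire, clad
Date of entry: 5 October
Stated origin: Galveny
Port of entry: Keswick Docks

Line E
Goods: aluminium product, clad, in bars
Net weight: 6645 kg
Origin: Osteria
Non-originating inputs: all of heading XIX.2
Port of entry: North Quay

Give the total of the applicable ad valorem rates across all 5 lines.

71%

Line A: aluminium → XIX.1; wire → XIX.1.1; cold-drawn → XIX.1.1.1. Scheduled 25%. Dunmara agreement on XIX.1.1: wholly obtained → 5% available; Dunmara agreement on XIX.1: RVC ≥ 60% → 14% available; preferential 5%. → 5%.
Line B: stainless steel → XIX.2; tubes → XIX.2.1; clad → XIX.2.1.3. Scheduled 3%. No special measure applies. → 3%.
Line C: aluminium → XIX.1; tubes → XIX.1.2; cold-drawn → XIX.1.2.2. Scheduled 26%. No special measure applies. → 26%.
Line D: aluminium → XIX.1; wire → XIX.1.1; clad → XIX.1.1.2. Scheduled 34%. No special measure applies. → 34%.
Line E: aluminium → XIX.1; in bars → XIX.1.3; clad → XIX.1.3.3. Scheduled 3%. Osteria agreement on XIX.2.2: XIX.1.3.3 not covered. → 3%.
Sum: 5% + 3% + 26% + 34% + 3% = 71%.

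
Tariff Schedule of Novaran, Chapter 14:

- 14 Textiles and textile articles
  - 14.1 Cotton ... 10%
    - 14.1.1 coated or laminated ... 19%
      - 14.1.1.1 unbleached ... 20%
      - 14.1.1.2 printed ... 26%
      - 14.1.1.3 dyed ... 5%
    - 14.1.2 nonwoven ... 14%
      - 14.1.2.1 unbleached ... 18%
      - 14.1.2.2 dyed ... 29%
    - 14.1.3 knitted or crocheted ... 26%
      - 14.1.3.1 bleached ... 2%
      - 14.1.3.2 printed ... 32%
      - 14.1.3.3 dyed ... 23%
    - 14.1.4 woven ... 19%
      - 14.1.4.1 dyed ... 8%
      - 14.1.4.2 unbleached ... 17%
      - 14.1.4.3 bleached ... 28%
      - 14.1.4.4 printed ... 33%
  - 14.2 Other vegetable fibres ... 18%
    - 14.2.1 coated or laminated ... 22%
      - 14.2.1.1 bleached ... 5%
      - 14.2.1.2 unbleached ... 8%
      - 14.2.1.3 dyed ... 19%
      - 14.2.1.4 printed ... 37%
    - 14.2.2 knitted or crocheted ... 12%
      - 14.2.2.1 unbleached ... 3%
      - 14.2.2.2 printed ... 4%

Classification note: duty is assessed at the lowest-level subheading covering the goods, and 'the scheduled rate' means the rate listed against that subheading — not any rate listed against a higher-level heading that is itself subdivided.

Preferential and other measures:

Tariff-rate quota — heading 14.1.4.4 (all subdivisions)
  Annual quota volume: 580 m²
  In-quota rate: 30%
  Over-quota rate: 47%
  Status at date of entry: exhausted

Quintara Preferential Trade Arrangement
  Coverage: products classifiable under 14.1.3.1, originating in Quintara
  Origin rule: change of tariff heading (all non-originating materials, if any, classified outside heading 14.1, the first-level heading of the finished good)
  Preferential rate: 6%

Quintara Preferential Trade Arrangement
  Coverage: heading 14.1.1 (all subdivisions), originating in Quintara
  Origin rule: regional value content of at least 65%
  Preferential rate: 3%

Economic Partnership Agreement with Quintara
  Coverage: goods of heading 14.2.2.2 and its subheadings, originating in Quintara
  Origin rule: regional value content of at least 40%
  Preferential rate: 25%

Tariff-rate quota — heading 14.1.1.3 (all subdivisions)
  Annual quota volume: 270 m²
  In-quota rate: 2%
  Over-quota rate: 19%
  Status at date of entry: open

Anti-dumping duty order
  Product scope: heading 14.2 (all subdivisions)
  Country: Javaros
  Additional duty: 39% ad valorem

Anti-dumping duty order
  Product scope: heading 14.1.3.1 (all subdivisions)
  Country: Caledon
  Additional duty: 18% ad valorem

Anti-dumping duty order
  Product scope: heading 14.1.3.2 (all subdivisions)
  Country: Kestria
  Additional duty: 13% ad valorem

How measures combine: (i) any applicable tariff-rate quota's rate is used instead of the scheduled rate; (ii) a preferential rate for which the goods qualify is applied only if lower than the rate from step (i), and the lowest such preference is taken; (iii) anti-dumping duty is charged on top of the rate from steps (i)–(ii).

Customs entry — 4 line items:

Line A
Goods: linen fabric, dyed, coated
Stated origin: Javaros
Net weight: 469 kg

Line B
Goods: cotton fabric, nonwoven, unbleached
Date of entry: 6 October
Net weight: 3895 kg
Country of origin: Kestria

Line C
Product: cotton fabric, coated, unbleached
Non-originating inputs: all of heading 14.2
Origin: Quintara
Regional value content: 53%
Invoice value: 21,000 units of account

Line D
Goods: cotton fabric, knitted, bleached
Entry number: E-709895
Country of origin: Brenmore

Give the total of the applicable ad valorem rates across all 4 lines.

Line A: linen → 14.2; coated → 14.2.1; dyed → 14.2.1.3. Scheduled 19%. anti-dumping (Javaros, 14.2): +39%; total 19% + 39% = 58%. → 58%.
Line B: cotton → 14.1; nonwoven → 14.1.2; unbleached → 14.1.2.1. Scheduled 18%. No special measure applies. → 18%.
Line C: cotton → 14.1; coated → 14.1.1; unbleached → 14.1.1.1. Scheduled 20%. Quintara agreement on 14.1.3.1: 14.1.1.1 not covered; Quintara agreement on 14.1.1: RVC < 65%; Quintara agreement on 14.2.2.2: 14.1.1.1 not covered. → 20%.
Line D: cotton → 14.1; knitted → 14.1.3; bleached → 14.1.3.1. Scheduled 2%. No special measure applies. → 2%.
Sum: 58% + 18% + 20% + 2% = 98%.

98%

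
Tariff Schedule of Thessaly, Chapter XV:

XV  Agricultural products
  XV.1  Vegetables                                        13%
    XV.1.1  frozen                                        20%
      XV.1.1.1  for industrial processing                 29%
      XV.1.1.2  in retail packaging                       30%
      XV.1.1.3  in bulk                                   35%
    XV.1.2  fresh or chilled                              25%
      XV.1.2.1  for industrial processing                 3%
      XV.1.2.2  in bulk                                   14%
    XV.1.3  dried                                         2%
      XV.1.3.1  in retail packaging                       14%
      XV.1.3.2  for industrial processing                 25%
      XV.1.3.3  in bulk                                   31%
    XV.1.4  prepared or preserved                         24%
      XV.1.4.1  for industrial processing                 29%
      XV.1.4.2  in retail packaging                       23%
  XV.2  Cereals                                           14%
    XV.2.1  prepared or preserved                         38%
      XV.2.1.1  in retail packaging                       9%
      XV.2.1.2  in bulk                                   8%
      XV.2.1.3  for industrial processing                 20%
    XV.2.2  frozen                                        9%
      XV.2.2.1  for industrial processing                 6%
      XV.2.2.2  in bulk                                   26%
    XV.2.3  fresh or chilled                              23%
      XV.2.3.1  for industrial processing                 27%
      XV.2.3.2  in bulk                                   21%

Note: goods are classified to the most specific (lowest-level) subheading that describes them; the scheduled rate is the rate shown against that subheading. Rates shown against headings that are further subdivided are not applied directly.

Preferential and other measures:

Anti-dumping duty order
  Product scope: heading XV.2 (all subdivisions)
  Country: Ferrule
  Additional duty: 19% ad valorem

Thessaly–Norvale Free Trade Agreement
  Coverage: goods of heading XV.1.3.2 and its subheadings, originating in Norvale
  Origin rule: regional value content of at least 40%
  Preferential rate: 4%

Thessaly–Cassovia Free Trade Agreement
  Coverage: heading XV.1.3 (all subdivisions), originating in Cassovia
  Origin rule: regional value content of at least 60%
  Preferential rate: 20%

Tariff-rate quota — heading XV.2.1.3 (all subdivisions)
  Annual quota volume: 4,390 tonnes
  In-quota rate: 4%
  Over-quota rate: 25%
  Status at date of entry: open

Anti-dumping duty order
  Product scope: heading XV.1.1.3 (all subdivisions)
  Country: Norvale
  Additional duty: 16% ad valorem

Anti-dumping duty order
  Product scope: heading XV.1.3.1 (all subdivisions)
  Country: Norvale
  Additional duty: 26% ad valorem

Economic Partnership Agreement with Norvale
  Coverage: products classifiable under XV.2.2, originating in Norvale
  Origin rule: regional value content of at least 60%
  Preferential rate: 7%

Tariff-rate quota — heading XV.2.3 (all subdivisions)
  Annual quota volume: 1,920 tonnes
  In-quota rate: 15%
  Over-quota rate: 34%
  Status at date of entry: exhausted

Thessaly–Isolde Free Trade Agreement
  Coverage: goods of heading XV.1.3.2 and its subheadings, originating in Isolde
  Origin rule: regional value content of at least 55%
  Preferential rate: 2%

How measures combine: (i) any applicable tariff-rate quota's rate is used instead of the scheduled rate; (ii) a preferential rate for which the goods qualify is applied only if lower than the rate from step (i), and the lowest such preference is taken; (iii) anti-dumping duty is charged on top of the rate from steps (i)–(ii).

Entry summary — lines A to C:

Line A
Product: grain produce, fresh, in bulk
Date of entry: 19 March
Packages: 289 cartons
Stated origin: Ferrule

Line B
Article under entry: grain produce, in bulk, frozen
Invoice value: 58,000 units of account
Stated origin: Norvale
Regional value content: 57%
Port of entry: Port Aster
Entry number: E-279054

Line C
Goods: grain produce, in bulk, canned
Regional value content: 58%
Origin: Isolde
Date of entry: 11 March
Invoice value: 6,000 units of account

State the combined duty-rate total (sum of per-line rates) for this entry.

87%

Line A: grain → XV.2; fresh → XV.2.3; in bulk → XV.2.3.2. Scheduled 21%. quota on XV.2.3 exhausted → over-quota 34%; anti-dumping (Ferrule, XV.2): +19%; total 34% + 19% = 53%. → 53%.
Line B: grain → XV.2; frozen → XV.2.2; in bulk → XV.2.2.2. Scheduled 26%. Norvale agreement on XV.1.3.2: XV.2.2.2 not covered; Norvale agreement on XV.2.2: RVC < 60%. → 26%.
Line C: grain → XV.2; canned → XV.2.1; in bulk → XV.2.1.2. Scheduled 8%. Isolde agreement on XV.1.3.2: XV.2.1.2 not covered. → 8%.
Sum: 53% + 26% + 8% = 87%.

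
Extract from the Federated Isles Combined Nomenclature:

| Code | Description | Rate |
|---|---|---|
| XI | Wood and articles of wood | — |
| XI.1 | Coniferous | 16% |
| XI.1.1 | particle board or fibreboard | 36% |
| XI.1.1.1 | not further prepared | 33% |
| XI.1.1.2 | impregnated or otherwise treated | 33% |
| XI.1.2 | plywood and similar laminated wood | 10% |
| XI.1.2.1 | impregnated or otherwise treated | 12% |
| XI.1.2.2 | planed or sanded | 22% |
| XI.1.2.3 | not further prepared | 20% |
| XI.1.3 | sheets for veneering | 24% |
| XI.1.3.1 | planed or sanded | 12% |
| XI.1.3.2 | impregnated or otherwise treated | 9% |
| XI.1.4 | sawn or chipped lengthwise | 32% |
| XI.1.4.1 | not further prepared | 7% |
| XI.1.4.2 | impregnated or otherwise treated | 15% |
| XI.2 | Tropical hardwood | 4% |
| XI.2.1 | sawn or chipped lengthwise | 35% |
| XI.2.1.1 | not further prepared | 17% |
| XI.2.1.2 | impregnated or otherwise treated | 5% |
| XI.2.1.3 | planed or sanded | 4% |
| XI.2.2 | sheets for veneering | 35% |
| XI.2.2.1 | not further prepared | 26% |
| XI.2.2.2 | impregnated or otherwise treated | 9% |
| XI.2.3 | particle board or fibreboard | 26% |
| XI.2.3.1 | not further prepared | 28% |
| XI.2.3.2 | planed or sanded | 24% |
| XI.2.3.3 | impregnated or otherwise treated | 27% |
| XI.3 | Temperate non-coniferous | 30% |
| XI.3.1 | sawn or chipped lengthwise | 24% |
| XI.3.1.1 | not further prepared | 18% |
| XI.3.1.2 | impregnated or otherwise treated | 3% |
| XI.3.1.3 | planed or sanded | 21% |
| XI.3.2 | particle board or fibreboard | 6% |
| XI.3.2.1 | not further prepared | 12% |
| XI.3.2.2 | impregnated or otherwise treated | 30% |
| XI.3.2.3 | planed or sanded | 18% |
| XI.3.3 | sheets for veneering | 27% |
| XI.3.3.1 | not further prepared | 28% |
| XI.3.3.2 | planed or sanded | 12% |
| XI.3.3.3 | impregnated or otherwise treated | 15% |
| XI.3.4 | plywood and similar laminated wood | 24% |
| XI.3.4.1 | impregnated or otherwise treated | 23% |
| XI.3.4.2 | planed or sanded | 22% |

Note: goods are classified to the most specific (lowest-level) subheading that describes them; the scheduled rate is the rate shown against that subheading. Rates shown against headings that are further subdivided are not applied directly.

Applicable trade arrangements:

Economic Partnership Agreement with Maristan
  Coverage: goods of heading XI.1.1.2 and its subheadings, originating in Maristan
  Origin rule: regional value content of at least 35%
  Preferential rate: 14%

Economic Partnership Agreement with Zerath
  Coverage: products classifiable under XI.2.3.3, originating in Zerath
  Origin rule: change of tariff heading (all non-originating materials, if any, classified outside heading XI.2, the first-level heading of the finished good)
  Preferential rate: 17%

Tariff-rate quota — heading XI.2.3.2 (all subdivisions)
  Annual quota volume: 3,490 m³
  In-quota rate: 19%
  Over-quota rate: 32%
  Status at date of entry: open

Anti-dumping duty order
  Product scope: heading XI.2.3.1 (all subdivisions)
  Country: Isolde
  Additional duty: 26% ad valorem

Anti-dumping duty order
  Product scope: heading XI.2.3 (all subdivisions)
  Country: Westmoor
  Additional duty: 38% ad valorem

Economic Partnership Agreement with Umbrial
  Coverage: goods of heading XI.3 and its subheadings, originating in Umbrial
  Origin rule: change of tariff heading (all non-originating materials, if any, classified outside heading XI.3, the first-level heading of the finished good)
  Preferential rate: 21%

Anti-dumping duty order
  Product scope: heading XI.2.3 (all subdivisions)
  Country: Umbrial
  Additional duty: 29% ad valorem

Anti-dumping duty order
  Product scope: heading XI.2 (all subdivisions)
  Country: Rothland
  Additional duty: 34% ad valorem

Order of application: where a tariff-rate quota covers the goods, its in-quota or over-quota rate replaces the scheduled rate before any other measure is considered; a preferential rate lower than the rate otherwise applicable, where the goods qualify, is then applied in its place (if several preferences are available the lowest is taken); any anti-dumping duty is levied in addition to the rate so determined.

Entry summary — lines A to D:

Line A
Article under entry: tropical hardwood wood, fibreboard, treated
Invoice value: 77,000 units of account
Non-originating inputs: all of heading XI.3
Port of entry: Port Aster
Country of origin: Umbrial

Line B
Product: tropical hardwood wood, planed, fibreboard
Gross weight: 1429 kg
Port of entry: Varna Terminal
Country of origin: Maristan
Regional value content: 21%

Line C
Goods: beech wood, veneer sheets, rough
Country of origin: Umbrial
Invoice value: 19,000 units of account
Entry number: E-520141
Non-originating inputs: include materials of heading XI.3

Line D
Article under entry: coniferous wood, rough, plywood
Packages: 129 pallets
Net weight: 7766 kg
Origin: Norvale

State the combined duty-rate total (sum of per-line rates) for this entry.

123%

Line A: tropical hardwood → XI.2; fibreboard → XI.2.3; treated → XI.2.3.3. Scheduled 27%. Umbrial agreement on XI.3: XI.2.3.3 not covered; anti-dumping (Umbrial, XI.2.3): +29%; total 27% + 29% = 56%. → 56%.
Line B: tropical hardwood → XI.2; fibreboard → XI.2.3; planed → XI.2.3.2. Scheduled 24%. quota on XI.2.3.2 open → in-quota 19%; Maristan agreement on XI.1.1.2: XI.2.3.2 not covered. → 19%.
Line C: beech → XI.3; veneer sheets → XI.3.3; rough → XI.3.3.1. Scheduled 28%. Umbrial agreement on XI.3: CTH not met. → 28%.
Line D: coniferous → XI.1; plywood → XI.1.2; rough → XI.1.2.3. Scheduled 20%. No special measure applies. → 20%.
Sum: 56% + 19% + 28% + 20% = 123%.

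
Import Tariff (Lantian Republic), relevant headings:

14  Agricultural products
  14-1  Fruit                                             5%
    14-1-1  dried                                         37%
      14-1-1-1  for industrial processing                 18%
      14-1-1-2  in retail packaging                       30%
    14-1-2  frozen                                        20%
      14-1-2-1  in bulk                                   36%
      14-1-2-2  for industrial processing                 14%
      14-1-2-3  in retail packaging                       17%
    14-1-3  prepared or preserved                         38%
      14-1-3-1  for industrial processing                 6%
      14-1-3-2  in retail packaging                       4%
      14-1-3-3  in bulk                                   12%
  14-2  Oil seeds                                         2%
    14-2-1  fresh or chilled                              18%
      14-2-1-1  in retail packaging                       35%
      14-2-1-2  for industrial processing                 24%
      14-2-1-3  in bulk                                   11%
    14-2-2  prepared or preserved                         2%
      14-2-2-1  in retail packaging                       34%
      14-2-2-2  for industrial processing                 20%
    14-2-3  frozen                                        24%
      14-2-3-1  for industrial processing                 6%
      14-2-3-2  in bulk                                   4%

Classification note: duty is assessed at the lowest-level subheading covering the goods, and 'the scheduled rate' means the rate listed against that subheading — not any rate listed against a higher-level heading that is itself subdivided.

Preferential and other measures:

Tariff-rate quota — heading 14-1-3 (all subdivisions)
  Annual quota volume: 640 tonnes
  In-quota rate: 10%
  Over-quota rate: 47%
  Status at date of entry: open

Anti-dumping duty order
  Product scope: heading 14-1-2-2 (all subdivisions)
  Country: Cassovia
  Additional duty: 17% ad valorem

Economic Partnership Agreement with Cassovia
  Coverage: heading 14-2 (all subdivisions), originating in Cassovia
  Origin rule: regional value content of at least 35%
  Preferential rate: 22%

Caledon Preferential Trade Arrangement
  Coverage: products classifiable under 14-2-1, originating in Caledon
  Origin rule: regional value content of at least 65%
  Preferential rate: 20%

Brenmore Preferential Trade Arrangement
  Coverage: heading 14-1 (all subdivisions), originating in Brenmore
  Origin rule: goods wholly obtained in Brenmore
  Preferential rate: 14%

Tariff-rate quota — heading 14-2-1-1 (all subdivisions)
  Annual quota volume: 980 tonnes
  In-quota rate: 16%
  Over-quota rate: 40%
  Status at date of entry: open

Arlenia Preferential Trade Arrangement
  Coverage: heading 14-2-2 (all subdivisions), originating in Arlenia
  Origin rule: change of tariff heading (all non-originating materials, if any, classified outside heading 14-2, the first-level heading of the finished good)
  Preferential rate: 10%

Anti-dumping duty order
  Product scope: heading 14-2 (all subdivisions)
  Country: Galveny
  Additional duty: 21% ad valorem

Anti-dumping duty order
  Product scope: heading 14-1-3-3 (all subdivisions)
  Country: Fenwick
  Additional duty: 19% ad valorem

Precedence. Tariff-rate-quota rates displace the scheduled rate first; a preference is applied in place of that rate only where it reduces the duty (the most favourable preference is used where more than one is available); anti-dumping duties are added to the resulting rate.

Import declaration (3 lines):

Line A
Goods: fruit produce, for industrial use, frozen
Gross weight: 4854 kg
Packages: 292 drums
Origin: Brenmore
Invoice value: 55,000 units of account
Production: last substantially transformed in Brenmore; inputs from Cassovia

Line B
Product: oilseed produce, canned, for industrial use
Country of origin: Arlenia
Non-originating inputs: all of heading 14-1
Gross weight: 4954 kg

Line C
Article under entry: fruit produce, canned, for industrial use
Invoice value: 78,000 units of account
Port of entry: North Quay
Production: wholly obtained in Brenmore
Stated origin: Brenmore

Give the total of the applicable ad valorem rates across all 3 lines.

34%

Line A: fruit → 14-1; frozen → 14-1-2; for industrial use → 14-1-2-2. Scheduled 14%. Brenmore agreement on 14-1: not wholly obtained. → 14%.
Line B: oilseed → 14-2; canned → 14-2-2; for industrial use → 14-2-2-2. Scheduled 20%. Arlenia agreement on 14-2-2: CTH met → 10% available; preferential 10%. → 10%.
Line C: fruit → 14-1; canned → 14-1-3; for industrial use → 14-1-3-1. Scheduled 6%. quota on 14-1-3 open → in-quota 10%; Brenmore agreement on 14-1: wholly obtained → 14% available; preference 14% not lower than 10% → no reduction. → 10%.
Sum: 14% + 10% + 10% = 34%.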